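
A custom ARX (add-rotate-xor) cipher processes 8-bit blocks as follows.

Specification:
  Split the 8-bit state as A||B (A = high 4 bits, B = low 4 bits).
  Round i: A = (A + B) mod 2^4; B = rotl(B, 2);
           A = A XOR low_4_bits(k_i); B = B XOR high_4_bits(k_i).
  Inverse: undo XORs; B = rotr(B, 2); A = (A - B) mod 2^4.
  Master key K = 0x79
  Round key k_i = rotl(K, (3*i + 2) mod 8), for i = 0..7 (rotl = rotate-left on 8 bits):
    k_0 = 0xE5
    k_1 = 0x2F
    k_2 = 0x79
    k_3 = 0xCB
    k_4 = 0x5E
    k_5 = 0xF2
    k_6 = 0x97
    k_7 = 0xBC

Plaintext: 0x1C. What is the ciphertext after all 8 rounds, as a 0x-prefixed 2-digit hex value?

s_0 = plaintext = 0x1C
s_1 = Round(s_0, k_0) = 0x8D
s_2 = Round(s_1, k_1) = 0xA5
s_3 = Round(s_2, k_2) = 0x62
s_4 = Round(s_3, k_3) = 0x34
s_5 = Round(s_4, k_4) = 0x94
s_6 = Round(s_5, k_5) = 0xFE
s_7 = Round(s_6, k_6) = 0xA2
s_8 = Round(s_7, k_7) = 0x03

0x03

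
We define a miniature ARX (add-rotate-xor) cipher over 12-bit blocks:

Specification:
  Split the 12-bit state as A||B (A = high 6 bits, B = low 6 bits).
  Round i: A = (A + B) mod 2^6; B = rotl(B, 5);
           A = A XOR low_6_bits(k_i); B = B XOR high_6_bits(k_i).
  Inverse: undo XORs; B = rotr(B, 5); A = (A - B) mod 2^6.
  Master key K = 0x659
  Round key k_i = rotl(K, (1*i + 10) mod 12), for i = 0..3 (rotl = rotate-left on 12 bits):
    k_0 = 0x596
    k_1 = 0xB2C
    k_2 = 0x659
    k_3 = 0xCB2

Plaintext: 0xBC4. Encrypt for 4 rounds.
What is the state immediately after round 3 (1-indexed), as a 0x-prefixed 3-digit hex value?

s_0 = plaintext = 0xBC4
s_1 = Round(s_0, k_0) = 0x954
s_2 = Round(s_1, k_1) = 0x566
s_3 = Round(s_2, k_2) = 0x88A
s_4 = Round(s_3, k_3) = 0x7B7

0x88A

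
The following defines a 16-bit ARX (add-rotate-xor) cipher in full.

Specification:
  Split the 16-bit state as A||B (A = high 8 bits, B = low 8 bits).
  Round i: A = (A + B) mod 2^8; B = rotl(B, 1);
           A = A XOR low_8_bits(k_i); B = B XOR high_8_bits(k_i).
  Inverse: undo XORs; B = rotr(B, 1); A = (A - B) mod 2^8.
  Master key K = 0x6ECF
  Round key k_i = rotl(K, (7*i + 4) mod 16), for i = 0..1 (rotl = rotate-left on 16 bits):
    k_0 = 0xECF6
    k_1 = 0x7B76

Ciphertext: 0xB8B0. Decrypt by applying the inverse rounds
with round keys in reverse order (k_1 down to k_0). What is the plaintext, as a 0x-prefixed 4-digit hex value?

0x9B84

s_0 = ciphertext = 0xB8B0
s_1 = InvRound(s_0, k_1) = 0xE9E5
s_2 = InvRound(s_1, k_0) = 0x9B84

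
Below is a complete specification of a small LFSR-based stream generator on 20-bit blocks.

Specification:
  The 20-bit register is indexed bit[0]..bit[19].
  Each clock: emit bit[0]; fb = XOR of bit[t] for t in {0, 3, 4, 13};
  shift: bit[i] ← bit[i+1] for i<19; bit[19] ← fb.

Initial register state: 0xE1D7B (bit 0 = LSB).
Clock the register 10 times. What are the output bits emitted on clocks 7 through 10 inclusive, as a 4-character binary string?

1010

reg_0 = 0xE1D7B
clock 1: out=1, reg = 0xF0EBD
clock 2: out=1, reg = 0xF875E
clock 3: out=0, reg = 0x7C3AF
clock 4: out=1, reg = 0x3E1D7
clock 5: out=1, reg = 0x9F0EB
clock 6: out=1, reg = 0xCF875
clock 7: out=1, reg = 0xE7C3A
clock 8: out=0, reg = 0xF3E1D
clock 9: out=1, reg = 0x79F0E
clock 10: out=0, reg = 0xBCF87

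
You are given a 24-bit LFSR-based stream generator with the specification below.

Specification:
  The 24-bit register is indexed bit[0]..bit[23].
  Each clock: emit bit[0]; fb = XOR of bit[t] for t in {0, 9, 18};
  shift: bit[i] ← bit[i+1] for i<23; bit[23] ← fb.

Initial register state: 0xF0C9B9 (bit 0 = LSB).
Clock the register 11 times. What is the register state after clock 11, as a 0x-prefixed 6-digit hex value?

reg_0 = 0xF0C9B9
clock 1: out=1, reg = 0xF864DC
clock 2: out=0, reg = 0x7C326E
clock 3: out=0, reg = 0x3E1937
clock 4: out=1, reg = 0x1F0C9B
clock 5: out=1, reg = 0x0F864D
clock 6: out=1, reg = 0x87C326
clock 7: out=0, reg = 0x43E193
clock 8: out=1, reg = 0xA1F0C9
clock 9: out=1, reg = 0xD0F864
clock 10: out=0, reg = 0x687C32
clock 11: out=0, reg = 0x343E19

0x343E19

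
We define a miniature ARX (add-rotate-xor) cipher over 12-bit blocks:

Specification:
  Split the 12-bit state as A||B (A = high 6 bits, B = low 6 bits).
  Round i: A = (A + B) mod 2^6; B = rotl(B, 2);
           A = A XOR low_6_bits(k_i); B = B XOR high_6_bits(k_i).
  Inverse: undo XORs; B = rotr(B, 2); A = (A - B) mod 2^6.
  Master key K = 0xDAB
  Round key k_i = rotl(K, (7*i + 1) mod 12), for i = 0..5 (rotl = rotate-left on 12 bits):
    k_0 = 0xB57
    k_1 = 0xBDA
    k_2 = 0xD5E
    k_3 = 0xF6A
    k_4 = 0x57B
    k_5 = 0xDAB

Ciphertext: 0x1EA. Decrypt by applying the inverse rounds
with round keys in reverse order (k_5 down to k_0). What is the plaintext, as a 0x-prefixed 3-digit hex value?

0x406

s_0 = ciphertext = 0x1EA
s_1 = InvRound(s_0, k_5) = 0x947
s_2 = InvRound(s_1, k_4) = 0xEA4
s_3 = InvRound(s_2, k_3) = 0xE96
s_4 = InvRound(s_3, k_2) = 0xB38
s_5 = InvRound(s_4, k_1) = 0x075
s_6 = InvRound(s_5, k_0) = 0x406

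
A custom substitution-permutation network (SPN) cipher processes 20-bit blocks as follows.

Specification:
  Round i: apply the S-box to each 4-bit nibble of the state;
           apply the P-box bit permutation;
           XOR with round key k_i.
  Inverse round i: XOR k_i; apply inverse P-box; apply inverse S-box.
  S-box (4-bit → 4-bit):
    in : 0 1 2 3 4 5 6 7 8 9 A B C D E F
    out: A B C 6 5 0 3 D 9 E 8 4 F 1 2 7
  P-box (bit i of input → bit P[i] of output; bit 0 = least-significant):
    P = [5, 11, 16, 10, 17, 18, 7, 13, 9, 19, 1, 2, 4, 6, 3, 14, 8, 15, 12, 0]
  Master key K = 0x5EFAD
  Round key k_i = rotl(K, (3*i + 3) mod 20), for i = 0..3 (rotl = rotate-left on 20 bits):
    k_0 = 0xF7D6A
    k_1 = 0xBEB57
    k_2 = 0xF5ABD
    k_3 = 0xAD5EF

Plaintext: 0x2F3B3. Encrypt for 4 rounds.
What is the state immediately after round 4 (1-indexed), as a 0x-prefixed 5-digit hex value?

s_0 = plaintext = 0x2F3B3
s_1 = Round(s_0, k_0) = 0x665B1
s_2 = Round(s_1, k_1) = 0xB66A7
s_3 = Round(s_2, k_2) = 0x66CCD
s_4 = Round(s_3, k_3) = 0x47619

0x47619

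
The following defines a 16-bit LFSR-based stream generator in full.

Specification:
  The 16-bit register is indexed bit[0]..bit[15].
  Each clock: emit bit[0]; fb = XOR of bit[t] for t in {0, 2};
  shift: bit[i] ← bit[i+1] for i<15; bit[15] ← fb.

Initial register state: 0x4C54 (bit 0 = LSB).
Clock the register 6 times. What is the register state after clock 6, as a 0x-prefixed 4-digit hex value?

0x0531

reg_0 = 0x4C54
clock 1: out=0, reg = 0xA62A
clock 2: out=0, reg = 0x5315
clock 3: out=1, reg = 0x298A
clock 4: out=0, reg = 0x14C5
clock 5: out=1, reg = 0x0A62
clock 6: out=0, reg = 0x0531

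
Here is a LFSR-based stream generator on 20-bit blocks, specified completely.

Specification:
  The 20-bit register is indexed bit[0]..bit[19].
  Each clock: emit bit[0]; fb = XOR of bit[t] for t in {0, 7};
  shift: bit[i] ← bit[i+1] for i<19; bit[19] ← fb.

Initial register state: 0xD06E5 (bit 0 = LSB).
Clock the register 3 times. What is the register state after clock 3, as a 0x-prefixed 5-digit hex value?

0x1A0DC

reg_0 = 0xD06E5
clock 1: out=1, reg = 0x68372
clock 2: out=0, reg = 0x341B9
clock 3: out=1, reg = 0x1A0DC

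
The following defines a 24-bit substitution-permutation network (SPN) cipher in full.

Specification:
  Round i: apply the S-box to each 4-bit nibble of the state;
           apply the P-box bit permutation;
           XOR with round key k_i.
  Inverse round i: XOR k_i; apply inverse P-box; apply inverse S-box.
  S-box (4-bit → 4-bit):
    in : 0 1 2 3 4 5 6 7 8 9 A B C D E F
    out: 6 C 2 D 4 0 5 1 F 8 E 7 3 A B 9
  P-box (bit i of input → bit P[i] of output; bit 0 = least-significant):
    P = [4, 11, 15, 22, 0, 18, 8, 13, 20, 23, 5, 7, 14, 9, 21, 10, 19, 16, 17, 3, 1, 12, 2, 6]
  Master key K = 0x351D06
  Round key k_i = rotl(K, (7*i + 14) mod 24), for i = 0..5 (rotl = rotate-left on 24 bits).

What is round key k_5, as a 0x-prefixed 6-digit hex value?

0x6A3A0C

K = 0x351D06
k_0 = rotl(K, (7*0+14) mod 24) = rotl(K, 14) = 0x418D47
k_1 = rotl(K, (7*1+14) mod 24) = rotl(K, 21) = 0xC6A3A0
k_2 = rotl(K, (7*2+14) mod 24) = rotl(K, 4) = 0x51D063
k_3 = rotl(K, (7*3+14) mod 24) = rotl(K, 11) = 0xE831A8
k_4 = rotl(K, (7*4+14) mod 24) = rotl(K, 18) = 0x18D474
k_5 = rotl(K, (7*5+14) mod 24) = rotl(K, 1) = 0x6A3A0C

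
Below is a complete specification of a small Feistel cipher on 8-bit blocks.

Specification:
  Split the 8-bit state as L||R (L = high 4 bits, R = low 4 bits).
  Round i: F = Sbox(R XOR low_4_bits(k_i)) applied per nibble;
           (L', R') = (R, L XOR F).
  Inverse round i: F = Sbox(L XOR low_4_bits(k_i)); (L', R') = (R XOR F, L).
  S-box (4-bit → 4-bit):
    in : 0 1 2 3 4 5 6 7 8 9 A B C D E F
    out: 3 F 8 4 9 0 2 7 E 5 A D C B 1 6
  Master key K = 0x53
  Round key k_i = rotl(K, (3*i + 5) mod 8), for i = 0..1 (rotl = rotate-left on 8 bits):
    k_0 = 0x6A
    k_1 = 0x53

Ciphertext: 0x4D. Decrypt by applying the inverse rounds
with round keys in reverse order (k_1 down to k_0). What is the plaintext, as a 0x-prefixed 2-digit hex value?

0x7A

s_0 = ciphertext = 0x4D
s_1 = InvRound(s_0, k_1) = 0xA4
s_2 = InvRound(s_1, k_0) = 0x7A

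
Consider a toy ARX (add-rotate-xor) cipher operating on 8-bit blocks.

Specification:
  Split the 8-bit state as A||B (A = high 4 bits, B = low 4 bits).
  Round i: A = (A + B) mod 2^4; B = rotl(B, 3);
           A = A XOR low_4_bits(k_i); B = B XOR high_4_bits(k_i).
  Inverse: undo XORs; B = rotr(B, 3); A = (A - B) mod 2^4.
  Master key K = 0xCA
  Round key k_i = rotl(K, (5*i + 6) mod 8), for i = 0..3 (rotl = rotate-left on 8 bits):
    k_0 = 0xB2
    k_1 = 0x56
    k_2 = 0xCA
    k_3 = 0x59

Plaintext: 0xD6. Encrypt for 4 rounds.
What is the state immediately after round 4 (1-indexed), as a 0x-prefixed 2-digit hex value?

0x77

s_0 = plaintext = 0xD6
s_1 = Round(s_0, k_0) = 0x18
s_2 = Round(s_1, k_1) = 0xF1
s_3 = Round(s_2, k_2) = 0xA4
s_4 = Round(s_3, k_3) = 0x77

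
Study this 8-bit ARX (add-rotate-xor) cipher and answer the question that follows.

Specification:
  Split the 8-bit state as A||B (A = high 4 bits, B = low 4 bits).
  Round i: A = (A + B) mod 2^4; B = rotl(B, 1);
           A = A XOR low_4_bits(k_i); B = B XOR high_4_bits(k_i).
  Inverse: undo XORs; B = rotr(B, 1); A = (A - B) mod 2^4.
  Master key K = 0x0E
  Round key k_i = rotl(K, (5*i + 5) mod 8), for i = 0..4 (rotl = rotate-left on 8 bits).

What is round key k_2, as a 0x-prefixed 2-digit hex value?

K = 0x0E
k_0 = rotl(K, (5*0+5) mod 8) = rotl(K, 5) = 0xC1
k_1 = rotl(K, (5*1+5) mod 8) = rotl(K, 2) = 0x38
k_2 = rotl(K, (5*2+5) mod 8) = rotl(K, 7) = 0x07

0x07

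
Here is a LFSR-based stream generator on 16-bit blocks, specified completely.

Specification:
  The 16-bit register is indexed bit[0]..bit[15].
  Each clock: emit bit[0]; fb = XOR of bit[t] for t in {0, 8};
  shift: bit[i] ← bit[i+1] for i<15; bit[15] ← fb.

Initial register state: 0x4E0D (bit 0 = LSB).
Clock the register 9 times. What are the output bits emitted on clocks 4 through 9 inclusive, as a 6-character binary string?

reg_0 = 0x4E0D
clock 1: out=1, reg = 0xA706
clock 2: out=0, reg = 0xD383
clock 3: out=1, reg = 0x69C1
clock 4: out=1, reg = 0x34E0
clock 5: out=0, reg = 0x1A70
clock 6: out=0, reg = 0x0D38
clock 7: out=0, reg = 0x869C
clock 8: out=0, reg = 0x434E
clock 9: out=0, reg = 0xA1A7

100000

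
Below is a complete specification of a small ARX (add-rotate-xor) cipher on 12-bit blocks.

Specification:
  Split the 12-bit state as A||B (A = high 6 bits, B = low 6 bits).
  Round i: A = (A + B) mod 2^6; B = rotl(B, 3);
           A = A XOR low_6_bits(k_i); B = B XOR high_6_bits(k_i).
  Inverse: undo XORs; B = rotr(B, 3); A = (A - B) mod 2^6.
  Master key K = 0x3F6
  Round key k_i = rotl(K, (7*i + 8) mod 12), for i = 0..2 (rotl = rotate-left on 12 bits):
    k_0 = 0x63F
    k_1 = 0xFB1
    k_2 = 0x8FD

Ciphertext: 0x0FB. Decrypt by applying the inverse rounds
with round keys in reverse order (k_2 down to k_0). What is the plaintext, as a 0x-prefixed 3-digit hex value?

0x9BE

s_0 = ciphertext = 0x0FB
s_1 = InvRound(s_0, k_2) = 0xEC3
s_2 = InvRound(s_1, k_1) = 0x6EF
s_3 = InvRound(s_2, k_0) = 0x9BE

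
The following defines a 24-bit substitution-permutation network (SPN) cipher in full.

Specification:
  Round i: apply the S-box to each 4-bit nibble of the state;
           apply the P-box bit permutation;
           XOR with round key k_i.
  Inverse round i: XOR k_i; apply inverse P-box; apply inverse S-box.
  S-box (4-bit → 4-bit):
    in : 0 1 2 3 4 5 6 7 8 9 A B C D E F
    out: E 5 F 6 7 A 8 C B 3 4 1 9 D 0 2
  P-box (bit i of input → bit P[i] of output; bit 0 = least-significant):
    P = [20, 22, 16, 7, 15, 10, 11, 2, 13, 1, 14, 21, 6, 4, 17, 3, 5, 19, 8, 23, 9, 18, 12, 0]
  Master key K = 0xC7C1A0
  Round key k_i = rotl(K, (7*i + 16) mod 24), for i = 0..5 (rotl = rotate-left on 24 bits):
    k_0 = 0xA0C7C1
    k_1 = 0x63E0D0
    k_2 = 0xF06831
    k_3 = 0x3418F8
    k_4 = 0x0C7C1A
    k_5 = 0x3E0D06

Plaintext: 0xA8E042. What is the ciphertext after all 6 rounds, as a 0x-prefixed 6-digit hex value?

s_0 = plaintext = 0xA8E042
s_1 = Round(s_0, k_0) = 0x591B63
s_2 = Round(s_1, k_1) = 0x2CC0B5
s_3 = Round(s_2, k_2) = 0x14BADA
s_4 = Round(s_3, k_3) = 0x3DC39C
s_5 = Round(s_4, k_4) = 0x98A9F0
s_6 = Round(s_5, k_5) = 0xF12BA4

0xF12BA4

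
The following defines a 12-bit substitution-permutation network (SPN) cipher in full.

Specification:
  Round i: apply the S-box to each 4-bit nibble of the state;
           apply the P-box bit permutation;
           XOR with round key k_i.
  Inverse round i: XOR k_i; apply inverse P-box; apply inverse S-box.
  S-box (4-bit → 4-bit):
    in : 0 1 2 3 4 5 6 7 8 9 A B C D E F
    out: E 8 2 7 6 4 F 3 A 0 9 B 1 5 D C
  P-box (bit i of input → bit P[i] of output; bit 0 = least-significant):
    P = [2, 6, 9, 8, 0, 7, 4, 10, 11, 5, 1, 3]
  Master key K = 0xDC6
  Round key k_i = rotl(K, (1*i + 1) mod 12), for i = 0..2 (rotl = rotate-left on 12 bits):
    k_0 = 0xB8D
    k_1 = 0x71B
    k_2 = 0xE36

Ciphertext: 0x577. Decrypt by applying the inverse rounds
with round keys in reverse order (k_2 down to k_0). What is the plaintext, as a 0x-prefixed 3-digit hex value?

0x86A

s_0 = ciphertext = 0x577
s_1 = InvRound(s_0, k_2) = 0xCC0
s_2 = InvRound(s_1, k_1) = 0xE30
s_3 = InvRound(s_2, k_0) = 0x86A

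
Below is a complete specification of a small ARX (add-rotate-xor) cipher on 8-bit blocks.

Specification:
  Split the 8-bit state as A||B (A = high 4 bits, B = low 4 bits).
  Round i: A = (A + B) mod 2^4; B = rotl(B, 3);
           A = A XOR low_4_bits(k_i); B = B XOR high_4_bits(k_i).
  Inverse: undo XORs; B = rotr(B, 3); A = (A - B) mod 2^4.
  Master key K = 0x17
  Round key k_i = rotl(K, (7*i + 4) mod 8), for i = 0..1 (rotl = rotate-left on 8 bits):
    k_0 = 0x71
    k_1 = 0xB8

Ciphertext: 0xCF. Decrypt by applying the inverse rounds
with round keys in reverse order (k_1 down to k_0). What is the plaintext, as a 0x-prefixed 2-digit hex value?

s_0 = ciphertext = 0xCF
s_1 = InvRound(s_0, k_1) = 0xC8
s_2 = InvRound(s_1, k_0) = 0xEF

0xEF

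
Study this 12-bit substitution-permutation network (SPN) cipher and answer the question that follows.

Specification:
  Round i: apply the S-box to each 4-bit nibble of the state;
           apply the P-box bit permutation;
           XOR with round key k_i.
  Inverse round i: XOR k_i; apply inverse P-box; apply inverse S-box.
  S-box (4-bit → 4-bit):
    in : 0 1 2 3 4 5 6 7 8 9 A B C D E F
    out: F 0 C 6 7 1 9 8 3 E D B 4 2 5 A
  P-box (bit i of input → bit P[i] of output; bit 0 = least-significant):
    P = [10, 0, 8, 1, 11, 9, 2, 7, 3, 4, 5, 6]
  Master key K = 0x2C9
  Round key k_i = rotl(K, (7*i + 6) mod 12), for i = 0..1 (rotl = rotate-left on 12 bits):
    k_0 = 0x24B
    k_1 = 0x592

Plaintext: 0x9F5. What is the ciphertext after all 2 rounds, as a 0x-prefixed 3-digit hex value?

s_0 = plaintext = 0x9F5
s_1 = Round(s_0, k_0) = 0x4BB
s_2 = Round(s_1, k_1) = 0xB29

0xB29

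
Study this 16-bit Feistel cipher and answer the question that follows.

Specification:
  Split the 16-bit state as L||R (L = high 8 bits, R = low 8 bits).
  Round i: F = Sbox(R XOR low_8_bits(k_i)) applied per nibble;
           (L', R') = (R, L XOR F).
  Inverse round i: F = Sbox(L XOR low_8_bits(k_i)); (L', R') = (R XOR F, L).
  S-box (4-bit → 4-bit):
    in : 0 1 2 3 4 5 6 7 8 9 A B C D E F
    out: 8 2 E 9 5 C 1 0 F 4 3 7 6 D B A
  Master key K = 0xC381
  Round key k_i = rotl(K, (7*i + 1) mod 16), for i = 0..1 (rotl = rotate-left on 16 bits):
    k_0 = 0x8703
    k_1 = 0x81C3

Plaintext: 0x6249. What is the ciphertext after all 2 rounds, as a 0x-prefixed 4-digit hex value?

s_0 = plaintext = 0x6249
s_1 = Round(s_0, k_0) = 0x4931
s_2 = Round(s_1, k_1) = 0x31E7

0x31E7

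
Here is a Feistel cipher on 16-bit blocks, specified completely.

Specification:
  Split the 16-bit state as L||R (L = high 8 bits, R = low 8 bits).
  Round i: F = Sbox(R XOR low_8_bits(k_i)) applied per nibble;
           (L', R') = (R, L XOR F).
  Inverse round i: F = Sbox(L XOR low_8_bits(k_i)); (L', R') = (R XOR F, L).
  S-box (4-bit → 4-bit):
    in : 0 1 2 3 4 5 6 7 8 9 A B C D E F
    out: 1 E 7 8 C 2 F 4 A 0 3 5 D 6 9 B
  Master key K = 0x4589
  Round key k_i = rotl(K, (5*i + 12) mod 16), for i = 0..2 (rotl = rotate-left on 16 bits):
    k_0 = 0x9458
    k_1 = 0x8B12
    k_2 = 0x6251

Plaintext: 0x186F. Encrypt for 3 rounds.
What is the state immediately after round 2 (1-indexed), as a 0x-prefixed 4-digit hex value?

0x9CC6

s_0 = plaintext = 0x186F
s_1 = Round(s_0, k_0) = 0x6F9C
s_2 = Round(s_1, k_1) = 0x9CC6
s_3 = Round(s_2, k_2) = 0xC698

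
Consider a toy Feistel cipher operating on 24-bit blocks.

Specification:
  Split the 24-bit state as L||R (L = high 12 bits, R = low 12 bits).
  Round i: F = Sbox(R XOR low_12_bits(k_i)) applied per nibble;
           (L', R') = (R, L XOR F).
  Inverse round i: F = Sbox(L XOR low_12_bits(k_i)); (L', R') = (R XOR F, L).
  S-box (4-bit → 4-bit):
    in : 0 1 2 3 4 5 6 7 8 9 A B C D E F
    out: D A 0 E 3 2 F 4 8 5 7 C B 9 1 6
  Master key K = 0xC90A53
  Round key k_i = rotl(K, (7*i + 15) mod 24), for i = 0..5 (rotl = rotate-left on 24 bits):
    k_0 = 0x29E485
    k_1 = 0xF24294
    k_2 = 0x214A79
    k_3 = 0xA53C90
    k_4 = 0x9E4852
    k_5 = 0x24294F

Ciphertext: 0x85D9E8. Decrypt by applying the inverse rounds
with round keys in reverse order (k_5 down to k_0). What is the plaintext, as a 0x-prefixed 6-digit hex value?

s_0 = ciphertext = 0x85D9E8
s_1 = InvRound(s_0, k_5) = 0x34885D
s_2 = InvRound(s_1, k_4) = 0x4FA348
s_3 = InvRound(s_2, k_3) = 0xBBF4FA
s_4 = InvRound(s_3, k_2) = 0xE45BBF
s_5 = InvRound(s_4, k_1) = 0x025E45
s_6 = InvRound(s_5, k_0) = 0xD38025

0xD38025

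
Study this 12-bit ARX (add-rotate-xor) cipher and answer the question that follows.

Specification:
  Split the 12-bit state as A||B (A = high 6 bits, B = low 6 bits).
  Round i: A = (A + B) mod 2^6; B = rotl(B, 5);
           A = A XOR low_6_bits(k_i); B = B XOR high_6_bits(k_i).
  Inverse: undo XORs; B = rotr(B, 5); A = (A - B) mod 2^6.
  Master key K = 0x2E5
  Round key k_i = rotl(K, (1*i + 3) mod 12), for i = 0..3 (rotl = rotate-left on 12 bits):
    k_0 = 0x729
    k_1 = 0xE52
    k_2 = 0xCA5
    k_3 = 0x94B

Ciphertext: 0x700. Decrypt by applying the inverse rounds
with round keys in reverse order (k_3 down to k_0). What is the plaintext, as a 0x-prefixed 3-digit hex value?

0xA50

s_0 = ciphertext = 0x700
s_1 = InvRound(s_0, k_3) = 0x30B
s_2 = InvRound(s_1, k_2) = 0xDB3
s_3 = InvRound(s_2, k_1) = 0x414
s_4 = InvRound(s_3, k_0) = 0xA50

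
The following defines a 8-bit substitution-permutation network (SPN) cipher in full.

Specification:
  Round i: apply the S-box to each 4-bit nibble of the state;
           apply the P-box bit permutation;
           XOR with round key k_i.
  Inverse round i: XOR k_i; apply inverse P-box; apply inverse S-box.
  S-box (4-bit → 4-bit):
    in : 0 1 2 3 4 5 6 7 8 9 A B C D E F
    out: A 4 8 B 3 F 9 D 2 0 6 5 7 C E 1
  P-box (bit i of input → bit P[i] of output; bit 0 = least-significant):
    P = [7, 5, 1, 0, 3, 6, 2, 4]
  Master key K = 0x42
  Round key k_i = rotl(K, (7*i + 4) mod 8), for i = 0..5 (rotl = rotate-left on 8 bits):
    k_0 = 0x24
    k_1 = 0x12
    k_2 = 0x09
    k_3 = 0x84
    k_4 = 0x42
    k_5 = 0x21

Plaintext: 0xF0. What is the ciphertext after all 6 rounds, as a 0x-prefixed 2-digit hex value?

0x7D

s_0 = plaintext = 0xF0
s_1 = Round(s_0, k_0) = 0x0D
s_2 = Round(s_1, k_1) = 0x41
s_3 = Round(s_2, k_2) = 0x43
s_4 = Round(s_3, k_3) = 0x6D
s_5 = Round(s_4, k_4) = 0x59
s_6 = Round(s_5, k_5) = 0x7D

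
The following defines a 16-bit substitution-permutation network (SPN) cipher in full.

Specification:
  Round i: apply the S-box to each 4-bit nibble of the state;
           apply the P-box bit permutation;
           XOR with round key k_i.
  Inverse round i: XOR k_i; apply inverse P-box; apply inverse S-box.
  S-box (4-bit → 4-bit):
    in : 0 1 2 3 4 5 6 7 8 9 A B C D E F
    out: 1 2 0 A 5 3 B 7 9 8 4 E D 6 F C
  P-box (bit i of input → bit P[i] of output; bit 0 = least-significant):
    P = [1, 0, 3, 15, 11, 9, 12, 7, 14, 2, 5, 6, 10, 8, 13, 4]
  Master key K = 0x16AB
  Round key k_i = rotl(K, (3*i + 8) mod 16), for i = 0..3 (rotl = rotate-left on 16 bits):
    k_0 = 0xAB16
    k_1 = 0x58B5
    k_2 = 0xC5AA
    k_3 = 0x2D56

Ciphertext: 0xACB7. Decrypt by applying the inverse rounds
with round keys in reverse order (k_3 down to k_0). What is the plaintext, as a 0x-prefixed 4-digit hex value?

0xE28C

s_0 = ciphertext = 0xACB7
s_1 = InvRound(s_0, k_3) = 0x1F93
s_2 = InvRound(s_1, k_2) = 0x947B
s_3 = InvRound(s_2, k_1) = 0x068C
s_4 = InvRound(s_3, k_0) = 0xE28C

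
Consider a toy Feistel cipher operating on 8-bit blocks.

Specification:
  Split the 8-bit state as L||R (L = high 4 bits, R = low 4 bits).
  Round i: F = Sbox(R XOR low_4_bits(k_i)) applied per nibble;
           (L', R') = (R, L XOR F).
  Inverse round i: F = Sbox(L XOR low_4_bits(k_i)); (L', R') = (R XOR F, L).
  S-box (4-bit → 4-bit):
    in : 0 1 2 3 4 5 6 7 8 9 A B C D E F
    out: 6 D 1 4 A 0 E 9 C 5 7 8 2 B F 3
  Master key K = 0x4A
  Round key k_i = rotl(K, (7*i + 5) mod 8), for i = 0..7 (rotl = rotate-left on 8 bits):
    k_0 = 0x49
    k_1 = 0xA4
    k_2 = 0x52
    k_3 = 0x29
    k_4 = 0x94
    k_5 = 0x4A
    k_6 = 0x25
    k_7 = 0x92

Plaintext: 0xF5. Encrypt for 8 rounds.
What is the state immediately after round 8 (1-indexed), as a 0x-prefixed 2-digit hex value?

s_0 = plaintext = 0xF5
s_1 = Round(s_0, k_0) = 0x5D
s_2 = Round(s_1, k_1) = 0xD0
s_3 = Round(s_2, k_2) = 0x0C
s_4 = Round(s_3, k_3) = 0xC0
s_5 = Round(s_4, k_4) = 0x06
s_6 = Round(s_5, k_5) = 0x62
s_7 = Round(s_6, k_6) = 0x2F
s_8 = Round(s_7, k_7) = 0xF9

0xF9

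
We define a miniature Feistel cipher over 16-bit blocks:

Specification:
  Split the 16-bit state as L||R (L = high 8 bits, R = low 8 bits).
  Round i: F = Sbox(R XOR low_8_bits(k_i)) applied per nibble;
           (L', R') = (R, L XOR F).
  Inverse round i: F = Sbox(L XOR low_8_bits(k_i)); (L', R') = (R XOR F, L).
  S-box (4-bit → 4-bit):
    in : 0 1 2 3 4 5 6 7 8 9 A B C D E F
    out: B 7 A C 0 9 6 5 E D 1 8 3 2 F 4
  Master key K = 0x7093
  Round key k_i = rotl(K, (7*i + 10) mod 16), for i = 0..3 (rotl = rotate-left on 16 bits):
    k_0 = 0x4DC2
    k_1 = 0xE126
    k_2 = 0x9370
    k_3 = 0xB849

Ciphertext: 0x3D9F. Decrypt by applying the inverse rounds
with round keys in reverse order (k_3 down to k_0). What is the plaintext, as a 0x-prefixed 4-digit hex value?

s_0 = ciphertext = 0x3D9F
s_1 = InvRound(s_0, k_3) = 0xCF3D
s_2 = InvRound(s_1, k_2) = 0xB9CF
s_3 = InvRound(s_2, k_1) = 0x1BB9
s_4 = InvRound(s_3, k_0) = 0x941B

0x941B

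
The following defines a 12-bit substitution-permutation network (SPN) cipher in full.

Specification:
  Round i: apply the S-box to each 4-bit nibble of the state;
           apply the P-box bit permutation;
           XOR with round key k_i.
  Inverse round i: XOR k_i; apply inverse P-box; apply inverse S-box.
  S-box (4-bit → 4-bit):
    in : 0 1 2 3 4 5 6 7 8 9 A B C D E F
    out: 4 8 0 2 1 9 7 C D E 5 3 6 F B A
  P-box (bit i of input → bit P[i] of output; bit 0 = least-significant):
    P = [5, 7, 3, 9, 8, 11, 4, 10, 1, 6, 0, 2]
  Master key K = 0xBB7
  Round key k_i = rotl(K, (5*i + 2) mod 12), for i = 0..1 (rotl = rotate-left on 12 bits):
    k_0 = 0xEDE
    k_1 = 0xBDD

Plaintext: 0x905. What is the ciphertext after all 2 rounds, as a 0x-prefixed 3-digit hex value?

s_0 = plaintext = 0x905
s_1 = Round(s_0, k_0) = 0xCAB
s_2 = Round(s_1, k_1) = 0xA2C

0xA2C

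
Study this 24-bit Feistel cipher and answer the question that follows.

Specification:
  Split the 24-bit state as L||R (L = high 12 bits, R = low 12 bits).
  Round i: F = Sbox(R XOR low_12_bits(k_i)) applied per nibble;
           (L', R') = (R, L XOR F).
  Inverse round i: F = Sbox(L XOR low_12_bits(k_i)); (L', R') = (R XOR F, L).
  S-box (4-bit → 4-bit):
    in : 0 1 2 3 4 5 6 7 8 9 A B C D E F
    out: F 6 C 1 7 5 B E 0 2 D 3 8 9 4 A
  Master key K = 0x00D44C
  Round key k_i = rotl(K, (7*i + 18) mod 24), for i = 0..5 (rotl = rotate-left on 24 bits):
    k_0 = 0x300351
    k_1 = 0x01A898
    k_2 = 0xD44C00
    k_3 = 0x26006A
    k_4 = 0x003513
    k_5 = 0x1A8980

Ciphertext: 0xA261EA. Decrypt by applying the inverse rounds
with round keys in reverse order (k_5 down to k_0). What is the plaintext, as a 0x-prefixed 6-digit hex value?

s_0 = ciphertext = 0xA261EA
s_1 = InvRound(s_0, k_5) = 0x031A26
s_2 = InvRound(s_1, k_4) = 0xFEA031
s_3 = InvRound(s_2, k_3) = 0xA3EFEA
s_4 = InvRound(s_3, k_2) = 0x4FEA3E
s_5 = InvRound(s_4, k_1) = 0x2854FE
s_6 = InvRound(s_5, k_0) = 0x269285

0x269285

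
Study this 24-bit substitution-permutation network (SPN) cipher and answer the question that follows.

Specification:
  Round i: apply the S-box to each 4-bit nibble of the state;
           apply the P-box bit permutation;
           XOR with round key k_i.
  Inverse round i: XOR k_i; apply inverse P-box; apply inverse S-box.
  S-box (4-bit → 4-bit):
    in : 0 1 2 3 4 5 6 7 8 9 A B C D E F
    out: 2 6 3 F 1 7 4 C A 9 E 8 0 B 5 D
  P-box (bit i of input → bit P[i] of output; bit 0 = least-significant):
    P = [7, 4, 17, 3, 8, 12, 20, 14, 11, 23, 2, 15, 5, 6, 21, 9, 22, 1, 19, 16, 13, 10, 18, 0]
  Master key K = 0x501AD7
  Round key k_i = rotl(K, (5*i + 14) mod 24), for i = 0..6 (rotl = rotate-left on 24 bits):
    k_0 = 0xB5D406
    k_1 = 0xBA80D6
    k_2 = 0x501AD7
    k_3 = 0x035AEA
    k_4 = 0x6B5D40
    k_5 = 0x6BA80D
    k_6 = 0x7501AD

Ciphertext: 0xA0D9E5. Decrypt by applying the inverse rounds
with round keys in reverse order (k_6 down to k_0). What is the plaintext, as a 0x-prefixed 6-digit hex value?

0xB737DE

s_0 = ciphertext = 0xA0D9E5
s_1 = InvRound(s_0, k_6) = 0x690DAB
s_2 = InvRound(s_1, k_5) = 0x20474E
s_3 = InvRound(s_2, k_4) = 0xC3BE07
s_4 = InvRound(s_3, k_3) = 0xD42AB9
s_5 = InvRound(s_4, k_2) = 0xE0210B
s_6 = InvRound(s_5, k_1) = 0x9E07E3
s_7 = InvRound(s_6, k_0) = 0xB737DE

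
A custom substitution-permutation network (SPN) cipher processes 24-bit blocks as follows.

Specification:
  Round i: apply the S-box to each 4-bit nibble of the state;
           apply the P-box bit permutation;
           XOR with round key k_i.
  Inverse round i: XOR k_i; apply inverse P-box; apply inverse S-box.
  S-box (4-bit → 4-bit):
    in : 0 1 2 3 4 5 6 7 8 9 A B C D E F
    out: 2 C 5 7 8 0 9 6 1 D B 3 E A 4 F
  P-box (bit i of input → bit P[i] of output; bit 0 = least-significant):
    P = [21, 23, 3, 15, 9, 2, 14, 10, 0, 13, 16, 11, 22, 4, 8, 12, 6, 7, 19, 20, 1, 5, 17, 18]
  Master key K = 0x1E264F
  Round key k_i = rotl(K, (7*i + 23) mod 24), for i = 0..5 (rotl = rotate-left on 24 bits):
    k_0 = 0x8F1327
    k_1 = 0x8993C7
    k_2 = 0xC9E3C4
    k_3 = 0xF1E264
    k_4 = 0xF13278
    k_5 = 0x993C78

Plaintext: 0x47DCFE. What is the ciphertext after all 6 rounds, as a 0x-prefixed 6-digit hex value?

s_0 = plaintext = 0x47DCFE
s_1 = Round(s_0, k_0) = 0x826DBB
s_2 = Round(s_1, k_1) = 0x61A981
s_3 = Round(s_2, k_2) = 0x9479DF
s_4 = Round(s_3, k_3) = 0x466F7B
s_5 = Round(s_4, k_4) = 0x044A3D
s_6 = Round(s_5, k_5) = 0x09C65D

0x09C65D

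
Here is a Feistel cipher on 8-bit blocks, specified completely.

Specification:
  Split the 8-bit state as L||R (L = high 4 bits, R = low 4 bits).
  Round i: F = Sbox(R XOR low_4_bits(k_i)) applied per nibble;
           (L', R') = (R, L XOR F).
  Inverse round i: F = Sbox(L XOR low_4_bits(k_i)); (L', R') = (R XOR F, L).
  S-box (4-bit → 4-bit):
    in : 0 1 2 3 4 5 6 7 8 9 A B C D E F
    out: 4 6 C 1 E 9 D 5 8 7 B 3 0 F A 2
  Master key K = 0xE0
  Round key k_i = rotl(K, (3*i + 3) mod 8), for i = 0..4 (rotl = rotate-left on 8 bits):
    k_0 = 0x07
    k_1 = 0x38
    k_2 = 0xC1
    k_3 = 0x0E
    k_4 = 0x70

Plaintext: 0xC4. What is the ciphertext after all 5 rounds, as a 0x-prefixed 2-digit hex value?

0xCD

s_0 = plaintext = 0xC4
s_1 = Round(s_0, k_0) = 0x4D
s_2 = Round(s_1, k_1) = 0xDD
s_3 = Round(s_2, k_2) = 0xDD
s_4 = Round(s_3, k_3) = 0xDC
s_5 = Round(s_4, k_4) = 0xCD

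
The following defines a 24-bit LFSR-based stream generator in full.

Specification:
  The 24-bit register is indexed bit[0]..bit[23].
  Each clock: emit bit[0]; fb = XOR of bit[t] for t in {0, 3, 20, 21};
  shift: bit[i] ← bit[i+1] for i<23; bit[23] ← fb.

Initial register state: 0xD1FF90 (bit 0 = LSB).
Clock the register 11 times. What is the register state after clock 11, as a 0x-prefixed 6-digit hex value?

reg_0 = 0xD1FF90
clock 1: out=0, reg = 0xE8FFC8
clock 2: out=0, reg = 0x747FE4
clock 3: out=0, reg = 0x3A3FF2
clock 4: out=0, reg = 0x1D1FF9
clock 5: out=1, reg = 0x8E8FFC
clock 6: out=0, reg = 0xC747FE
clock 7: out=0, reg = 0xE3A3FF
clock 8: out=1, reg = 0xF1D1FF
clock 9: out=1, reg = 0x78E8FF
clock 10: out=1, reg = 0x3C747F
clock 11: out=1, reg = 0x1E3A3F

0x1E3A3F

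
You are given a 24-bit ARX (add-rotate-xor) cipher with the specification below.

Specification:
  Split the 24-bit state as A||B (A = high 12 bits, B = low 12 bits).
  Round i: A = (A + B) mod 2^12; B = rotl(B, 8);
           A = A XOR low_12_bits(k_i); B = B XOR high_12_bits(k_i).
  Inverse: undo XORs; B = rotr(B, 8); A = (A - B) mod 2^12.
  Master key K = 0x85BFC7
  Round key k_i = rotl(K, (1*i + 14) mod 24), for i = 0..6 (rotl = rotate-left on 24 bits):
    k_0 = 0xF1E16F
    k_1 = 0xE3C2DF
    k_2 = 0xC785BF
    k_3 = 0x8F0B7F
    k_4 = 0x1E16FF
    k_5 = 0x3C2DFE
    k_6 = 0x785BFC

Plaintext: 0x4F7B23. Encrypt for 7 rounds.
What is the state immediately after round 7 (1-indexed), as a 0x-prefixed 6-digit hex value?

s_0 = plaintext = 0x4F7B23
s_1 = Round(s_0, k_0) = 0x175CAC
s_2 = Round(s_1, k_1) = 0xCFE2F6
s_3 = Round(s_2, k_2) = 0xA4BA57
s_4 = Round(s_3, k_3) = 0xFDDF55
s_5 = Round(s_4, k_4) = 0x9CD414
s_6 = Round(s_5, k_5) = 0x01F783
s_7 = Round(s_6, k_6) = 0xC5E4FD

0xC5E4FD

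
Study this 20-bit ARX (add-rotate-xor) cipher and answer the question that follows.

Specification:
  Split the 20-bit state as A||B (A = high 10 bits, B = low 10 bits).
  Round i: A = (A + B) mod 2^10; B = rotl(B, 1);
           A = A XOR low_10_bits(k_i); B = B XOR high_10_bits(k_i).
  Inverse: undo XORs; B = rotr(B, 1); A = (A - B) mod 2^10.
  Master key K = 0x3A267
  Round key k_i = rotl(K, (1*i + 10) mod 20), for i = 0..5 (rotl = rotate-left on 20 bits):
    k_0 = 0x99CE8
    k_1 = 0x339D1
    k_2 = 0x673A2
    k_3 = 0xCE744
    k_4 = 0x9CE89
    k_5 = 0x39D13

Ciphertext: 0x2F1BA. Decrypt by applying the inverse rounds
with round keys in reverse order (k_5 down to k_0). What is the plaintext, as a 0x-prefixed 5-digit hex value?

0x0BEE6

s_0 = ciphertext = 0x2F1BA
s_1 = InvRound(s_0, k_5) = 0xC06AE
s_2 = InvRound(s_1, k_4) = 0xC6A6E
s_3 = InvRound(s_2, k_3) = 0x6CEAB
s_4 = InvRound(s_3, k_2) = 0x9DB9B
s_5 = InvRound(s_4, k_1) = 0xFF7AA
s_6 = InvRound(s_5, k_0) = 0x0BEE6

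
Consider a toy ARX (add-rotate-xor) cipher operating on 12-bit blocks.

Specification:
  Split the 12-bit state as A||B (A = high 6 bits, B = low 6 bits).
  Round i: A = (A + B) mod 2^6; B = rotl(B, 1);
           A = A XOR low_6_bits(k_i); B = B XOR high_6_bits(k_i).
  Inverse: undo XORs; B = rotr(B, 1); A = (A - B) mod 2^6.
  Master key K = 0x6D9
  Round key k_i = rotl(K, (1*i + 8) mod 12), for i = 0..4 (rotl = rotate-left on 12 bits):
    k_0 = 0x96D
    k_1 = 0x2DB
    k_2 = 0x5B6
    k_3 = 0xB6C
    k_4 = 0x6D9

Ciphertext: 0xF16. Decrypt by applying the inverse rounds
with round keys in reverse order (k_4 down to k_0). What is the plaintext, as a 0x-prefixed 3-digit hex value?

0xA1E

s_0 = ciphertext = 0xF16
s_1 = InvRound(s_0, k_4) = 0xFE6
s_2 = InvRound(s_1, k_3) = 0xBA5
s_3 = InvRound(s_2, k_2) = 0x7F9
s_4 = InvRound(s_3, k_1) = 0xAD9
s_5 = InvRound(s_4, k_0) = 0xA1E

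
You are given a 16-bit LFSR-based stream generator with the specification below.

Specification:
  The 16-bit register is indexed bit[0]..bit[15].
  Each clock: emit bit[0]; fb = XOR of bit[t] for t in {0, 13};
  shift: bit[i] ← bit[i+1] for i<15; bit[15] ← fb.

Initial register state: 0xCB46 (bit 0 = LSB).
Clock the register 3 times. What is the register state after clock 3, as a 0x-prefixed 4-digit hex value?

reg_0 = 0xCB46
clock 1: out=0, reg = 0x65A3
clock 2: out=1, reg = 0x32D1
clock 3: out=1, reg = 0x1968

0x1968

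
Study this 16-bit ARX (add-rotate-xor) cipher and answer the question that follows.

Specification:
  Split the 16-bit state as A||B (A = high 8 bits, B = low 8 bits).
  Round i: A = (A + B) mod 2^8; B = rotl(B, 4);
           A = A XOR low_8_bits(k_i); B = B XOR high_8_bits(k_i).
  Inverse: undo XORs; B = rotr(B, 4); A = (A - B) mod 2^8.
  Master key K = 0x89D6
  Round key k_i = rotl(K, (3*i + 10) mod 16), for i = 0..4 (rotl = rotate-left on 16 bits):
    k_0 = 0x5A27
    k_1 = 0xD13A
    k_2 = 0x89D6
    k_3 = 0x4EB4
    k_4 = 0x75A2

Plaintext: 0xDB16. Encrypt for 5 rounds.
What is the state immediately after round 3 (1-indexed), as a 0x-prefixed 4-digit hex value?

s_0 = plaintext = 0xDB16
s_1 = Round(s_0, k_0) = 0xD63B
s_2 = Round(s_1, k_1) = 0x2B62
s_3 = Round(s_2, k_2) = 0x5BAF
s_4 = Round(s_3, k_3) = 0xBEB4
s_5 = Round(s_4, k_4) = 0xD03E

0x5BAF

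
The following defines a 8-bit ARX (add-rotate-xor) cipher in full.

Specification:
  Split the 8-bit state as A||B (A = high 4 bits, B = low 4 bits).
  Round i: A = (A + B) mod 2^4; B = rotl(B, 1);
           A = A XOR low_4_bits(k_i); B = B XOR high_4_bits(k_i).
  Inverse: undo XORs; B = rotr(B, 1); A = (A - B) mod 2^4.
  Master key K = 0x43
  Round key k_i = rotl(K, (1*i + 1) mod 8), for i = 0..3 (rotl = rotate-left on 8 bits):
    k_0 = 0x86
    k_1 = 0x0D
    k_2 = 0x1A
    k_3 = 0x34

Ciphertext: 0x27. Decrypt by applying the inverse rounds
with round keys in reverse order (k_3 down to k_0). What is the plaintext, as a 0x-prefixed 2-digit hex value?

s_0 = ciphertext = 0x27
s_1 = InvRound(s_0, k_3) = 0x42
s_2 = InvRound(s_1, k_2) = 0x59
s_3 = InvRound(s_2, k_1) = 0xCC
s_4 = InvRound(s_3, k_0) = 0x82

0x82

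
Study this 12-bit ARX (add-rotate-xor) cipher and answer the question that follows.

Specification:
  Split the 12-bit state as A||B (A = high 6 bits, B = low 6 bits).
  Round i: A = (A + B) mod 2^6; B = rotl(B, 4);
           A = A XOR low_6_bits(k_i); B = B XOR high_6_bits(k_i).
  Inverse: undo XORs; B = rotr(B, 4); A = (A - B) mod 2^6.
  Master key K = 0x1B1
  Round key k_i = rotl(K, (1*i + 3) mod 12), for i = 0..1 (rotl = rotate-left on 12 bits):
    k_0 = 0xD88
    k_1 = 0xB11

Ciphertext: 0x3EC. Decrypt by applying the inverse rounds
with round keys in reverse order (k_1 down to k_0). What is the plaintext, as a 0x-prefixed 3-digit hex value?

s_0 = ciphertext = 0x3EC
s_1 = InvRound(s_0, k_1) = 0x780
s_2 = InvRound(s_1, k_0) = 0xEDB

0xEDB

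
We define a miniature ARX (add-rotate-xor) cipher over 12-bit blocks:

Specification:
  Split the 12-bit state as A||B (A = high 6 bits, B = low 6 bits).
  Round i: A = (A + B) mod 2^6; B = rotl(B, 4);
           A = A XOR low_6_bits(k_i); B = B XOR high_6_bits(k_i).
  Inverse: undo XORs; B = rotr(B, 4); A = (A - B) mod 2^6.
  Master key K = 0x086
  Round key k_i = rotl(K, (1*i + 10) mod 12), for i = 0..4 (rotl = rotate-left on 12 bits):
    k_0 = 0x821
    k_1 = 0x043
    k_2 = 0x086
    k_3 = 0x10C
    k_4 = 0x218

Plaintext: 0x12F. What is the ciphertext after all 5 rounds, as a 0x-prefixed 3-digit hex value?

0xC76

s_0 = plaintext = 0x12F
s_1 = Round(s_0, k_0) = 0x49B
s_2 = Round(s_1, k_1) = 0xBB7
s_3 = Round(s_2, k_2) = 0x8FF
s_4 = Round(s_3, k_3) = 0xBBB
s_5 = Round(s_4, k_4) = 0xC76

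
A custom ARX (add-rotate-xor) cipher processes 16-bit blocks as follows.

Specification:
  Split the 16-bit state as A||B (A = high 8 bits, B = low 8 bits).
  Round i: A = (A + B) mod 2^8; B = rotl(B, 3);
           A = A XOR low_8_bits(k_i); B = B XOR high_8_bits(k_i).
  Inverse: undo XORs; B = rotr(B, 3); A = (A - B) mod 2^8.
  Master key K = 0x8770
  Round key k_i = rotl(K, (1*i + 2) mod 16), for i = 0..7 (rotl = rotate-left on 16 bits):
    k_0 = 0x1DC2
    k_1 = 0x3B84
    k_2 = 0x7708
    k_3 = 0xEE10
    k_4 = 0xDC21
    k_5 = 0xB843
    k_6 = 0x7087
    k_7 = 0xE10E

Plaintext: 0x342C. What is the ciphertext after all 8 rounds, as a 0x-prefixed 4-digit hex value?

s_0 = plaintext = 0x342C
s_1 = Round(s_0, k_0) = 0xA27C
s_2 = Round(s_1, k_1) = 0x9AD8
s_3 = Round(s_2, k_2) = 0x7AB1
s_4 = Round(s_3, k_3) = 0x3B63
s_5 = Round(s_4, k_4) = 0xBFC7
s_6 = Round(s_5, k_5) = 0xC586
s_7 = Round(s_6, k_6) = 0xCC44
s_8 = Round(s_7, k_7) = 0x1EC3

0x1EC3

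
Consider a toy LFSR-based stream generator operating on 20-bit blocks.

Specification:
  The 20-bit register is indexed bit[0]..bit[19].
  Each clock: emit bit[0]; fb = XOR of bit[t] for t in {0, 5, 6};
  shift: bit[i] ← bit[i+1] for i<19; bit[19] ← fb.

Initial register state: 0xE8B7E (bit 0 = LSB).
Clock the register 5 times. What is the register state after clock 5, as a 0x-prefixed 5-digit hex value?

0x4745B

reg_0 = 0xE8B7E
clock 1: out=0, reg = 0x745BF
clock 2: out=1, reg = 0x3A2DF
clock 3: out=1, reg = 0x1D16F
clock 4: out=1, reg = 0x8E8B7
clock 5: out=1, reg = 0x4745B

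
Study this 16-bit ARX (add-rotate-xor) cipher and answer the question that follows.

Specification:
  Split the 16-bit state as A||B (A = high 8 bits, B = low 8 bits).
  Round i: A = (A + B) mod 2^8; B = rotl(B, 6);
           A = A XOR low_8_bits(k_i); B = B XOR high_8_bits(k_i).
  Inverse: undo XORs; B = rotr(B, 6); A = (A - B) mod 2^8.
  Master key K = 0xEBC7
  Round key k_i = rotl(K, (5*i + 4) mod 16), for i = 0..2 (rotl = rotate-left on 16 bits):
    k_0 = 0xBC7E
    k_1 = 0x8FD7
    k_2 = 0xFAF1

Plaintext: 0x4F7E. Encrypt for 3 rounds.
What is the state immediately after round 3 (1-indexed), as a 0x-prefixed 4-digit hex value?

0xB92B

s_0 = plaintext = 0x4F7E
s_1 = Round(s_0, k_0) = 0xB323
s_2 = Round(s_1, k_1) = 0x0147
s_3 = Round(s_2, k_2) = 0xB92B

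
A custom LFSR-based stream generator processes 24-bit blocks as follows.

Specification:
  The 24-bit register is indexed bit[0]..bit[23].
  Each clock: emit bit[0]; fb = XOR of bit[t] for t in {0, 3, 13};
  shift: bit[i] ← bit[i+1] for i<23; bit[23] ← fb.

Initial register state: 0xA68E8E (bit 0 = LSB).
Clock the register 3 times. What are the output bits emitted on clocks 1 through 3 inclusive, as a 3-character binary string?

011

reg_0 = 0xA68E8E
clock 1: out=0, reg = 0xD34747
clock 2: out=1, reg = 0xE9A3A3
clock 3: out=1, reg = 0x74D1D1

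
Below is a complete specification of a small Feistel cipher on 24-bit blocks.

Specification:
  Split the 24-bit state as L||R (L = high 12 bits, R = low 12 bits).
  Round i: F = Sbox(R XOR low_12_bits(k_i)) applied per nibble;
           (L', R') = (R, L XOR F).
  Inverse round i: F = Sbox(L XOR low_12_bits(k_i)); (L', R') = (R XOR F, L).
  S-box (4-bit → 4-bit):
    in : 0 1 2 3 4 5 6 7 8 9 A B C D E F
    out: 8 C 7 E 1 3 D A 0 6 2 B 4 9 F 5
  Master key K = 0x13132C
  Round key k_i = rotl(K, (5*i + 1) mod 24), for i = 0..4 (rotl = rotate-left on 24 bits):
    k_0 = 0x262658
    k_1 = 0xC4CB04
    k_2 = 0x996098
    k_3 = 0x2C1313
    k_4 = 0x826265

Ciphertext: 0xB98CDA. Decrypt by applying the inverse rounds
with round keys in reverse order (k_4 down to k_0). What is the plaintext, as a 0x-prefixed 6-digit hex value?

s_0 = ciphertext = 0xB98CDA
s_1 = InvRound(s_0, k_4) = 0xA83B98
s_2 = InvRound(s_1, k_3) = 0xDF0A83
s_3 = InvRound(s_2, k_2) = 0x353DF0
s_4 = InvRound(s_3, k_1) = 0xDCA353
s_5 = InvRound(s_4, k_0) = 0x834DCA

0x834DCA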